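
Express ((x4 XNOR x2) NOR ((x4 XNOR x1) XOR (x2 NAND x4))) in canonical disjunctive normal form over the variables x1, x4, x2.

(NOT x1 AND NOT x4 AND x2) OR (x1 AND x4 AND NOT x2)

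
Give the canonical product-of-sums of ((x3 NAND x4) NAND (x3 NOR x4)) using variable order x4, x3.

ΠM(0) = (x4 OR x3)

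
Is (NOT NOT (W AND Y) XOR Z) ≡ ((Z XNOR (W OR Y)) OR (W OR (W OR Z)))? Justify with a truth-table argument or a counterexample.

No. Counterexample: with Y=0, W=0, Z=0, Expression 1 = 0 but Expression 2 = 1.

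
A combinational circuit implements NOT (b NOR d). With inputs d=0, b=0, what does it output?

Substituting: NOT (0 NOR 0)
= 0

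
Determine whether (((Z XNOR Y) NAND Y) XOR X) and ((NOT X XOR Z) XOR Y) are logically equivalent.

No. Counterexample: with X=0, Z=0, Y=1, Expression 1 = 1 but Expression 2 = 0.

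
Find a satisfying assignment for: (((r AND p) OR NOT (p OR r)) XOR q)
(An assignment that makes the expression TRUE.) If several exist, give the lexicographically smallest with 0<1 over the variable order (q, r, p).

q=0, r=0, p=0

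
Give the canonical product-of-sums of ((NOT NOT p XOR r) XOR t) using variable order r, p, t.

ΠM(0, 3, 5, 6) = (r OR p OR t) AND (r OR NOT p OR NOT t) AND (NOT r OR p OR NOT t) AND (NOT r OR NOT p OR t)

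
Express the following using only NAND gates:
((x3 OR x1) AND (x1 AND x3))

((((x3 NAND x3) NAND (x1 NAND x1)) NAND ((x1 NAND x3) NAND (x1 NAND x3))) NAND (((x3 NAND x3) NAND (x1 NAND x1)) NAND ((x1 NAND x3) NAND (x1 NAND x3))))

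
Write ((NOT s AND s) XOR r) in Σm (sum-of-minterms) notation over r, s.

Σm(2, 3) = (r AND NOT s) OR (r AND s)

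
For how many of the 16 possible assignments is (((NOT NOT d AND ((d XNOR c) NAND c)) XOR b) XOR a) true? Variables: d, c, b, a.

Satisfying assignments: (0,0,0,1), (0,0,1,0), (0,1,0,1), (0,1,1,0), (1,0,0,0), (1,0,1,1), (1,1,0,1), (1,1,1,0)
Count: 8 out of 16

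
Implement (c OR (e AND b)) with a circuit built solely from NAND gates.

((c NAND c) NAND (((e NAND b) NAND (e NAND b)) NAND ((e NAND b) NAND (e NAND b))))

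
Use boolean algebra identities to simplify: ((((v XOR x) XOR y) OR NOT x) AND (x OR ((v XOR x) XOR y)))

By distribution ((E OR v) AND (E OR NOT v) = E):
= ((v XOR x) XOR y)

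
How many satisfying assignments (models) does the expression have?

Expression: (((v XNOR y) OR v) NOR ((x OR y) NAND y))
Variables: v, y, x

Satisfying assignments: (0,1,0), (0,1,1)
Count: 2 out of 8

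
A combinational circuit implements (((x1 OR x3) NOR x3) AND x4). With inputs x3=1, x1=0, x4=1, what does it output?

Substituting: (((0 OR 1) NOR 1) AND 1)
= 0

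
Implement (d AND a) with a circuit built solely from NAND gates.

((d NAND a) NAND (d NAND a))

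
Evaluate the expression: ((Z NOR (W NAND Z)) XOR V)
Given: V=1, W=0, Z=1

Substituting: ((1 NOR (0 NAND 1)) XOR 1)
= 1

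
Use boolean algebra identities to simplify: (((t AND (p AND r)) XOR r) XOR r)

By XOR self-cancellation ((E XOR v) XOR v = E):
= (t AND (p AND r))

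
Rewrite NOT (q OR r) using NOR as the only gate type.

(((q NOR r) NOR (q NOR r)) NOR ((q NOR r) NOR (q NOR r)))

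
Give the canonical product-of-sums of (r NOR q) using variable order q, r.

ΠM(1, 2, 3) = (q OR NOT r) AND (NOT q OR r) AND (NOT q OR NOT r)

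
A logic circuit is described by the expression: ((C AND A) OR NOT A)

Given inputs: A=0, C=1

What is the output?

Substituting: ((1 AND 0) OR NOT 0)
= 1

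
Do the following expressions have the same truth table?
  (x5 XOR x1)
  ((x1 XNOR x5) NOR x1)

No. Counterexample: with x5=0, x1=1, Expression 1 = 1 but Expression 2 = 0.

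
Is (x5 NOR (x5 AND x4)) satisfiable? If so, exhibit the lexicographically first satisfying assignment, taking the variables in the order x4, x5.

x4=0, x5=0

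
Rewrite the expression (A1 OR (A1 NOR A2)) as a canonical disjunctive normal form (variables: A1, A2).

(NOT A1 AND NOT A2) OR (A1 AND NOT A2) OR (A1 AND A2)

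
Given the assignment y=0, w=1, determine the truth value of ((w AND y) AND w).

Substituting: ((1 AND 0) AND 1)
= 0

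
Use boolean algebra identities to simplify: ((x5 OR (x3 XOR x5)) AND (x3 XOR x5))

By absorption (E AND (E OR v) = E):
= (x3 XOR x5)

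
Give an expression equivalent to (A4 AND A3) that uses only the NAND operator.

((A4 NAND A3) NAND (A4 NAND A3))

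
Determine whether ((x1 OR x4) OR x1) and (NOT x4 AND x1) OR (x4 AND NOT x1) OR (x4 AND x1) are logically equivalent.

Yes, they are equivalent — the two output columns agree on all 4 assignments:
x4 | x1 | Expression 1 | Expression 2
-------------------------------------
0 | 0 | 0 | 0
0 | 1 | 1 | 1
1 | 0 | 1 | 1
1 | 1 | 1 | 1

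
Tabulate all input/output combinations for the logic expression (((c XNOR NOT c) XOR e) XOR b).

e | b | c | Output
------------------
0 | 0 | 0 | 0
0 | 0 | 1 | 0
0 | 1 | 0 | 1
0 | 1 | 1 | 1
1 | 0 | 0 | 1
1 | 0 | 1 | 1
1 | 1 | 0 | 0
1 | 1 | 1 | 0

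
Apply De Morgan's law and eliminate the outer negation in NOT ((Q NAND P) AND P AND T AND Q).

NOT (Q NAND P) OR NOT P OR NOT T OR NOT Q
De Morgan's: NOT(AND of terms) = OR of negations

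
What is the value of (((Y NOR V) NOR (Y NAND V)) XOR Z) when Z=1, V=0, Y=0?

Substituting: (((0 NOR 0) NOR (0 NAND 0)) XOR 1)
= 1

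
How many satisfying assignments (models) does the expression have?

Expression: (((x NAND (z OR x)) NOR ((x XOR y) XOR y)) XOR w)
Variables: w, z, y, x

Satisfying assignments: (1,0,0,0), (1,0,0,1), (1,0,1,0), (1,0,1,1), (1,1,0,0), (1,1,0,1), (1,1,1,0), (1,1,1,1)
Count: 8 out of 16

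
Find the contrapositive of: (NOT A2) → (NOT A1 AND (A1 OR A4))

Contrapositive: NOT (NOT A1 AND (A1 OR A4)) → A2
Note: A statement and its contrapositive are logically equivalent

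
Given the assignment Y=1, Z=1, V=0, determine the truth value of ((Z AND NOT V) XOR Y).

Substituting: ((1 AND NOT 0) XOR 1)
= 0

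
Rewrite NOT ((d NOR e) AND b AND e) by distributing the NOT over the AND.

NOT (d NOR e) OR NOT b OR NOT e
De Morgan's: NOT(AND of terms) = OR of negations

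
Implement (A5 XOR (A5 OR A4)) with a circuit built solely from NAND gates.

((A5 NAND (A5 NAND ((A5 NAND A5) NAND (A4 NAND A4)))) NAND (((A5 NAND A5) NAND (A4 NAND A4)) NAND (A5 NAND ((A5 NAND A5) NAND (A4 NAND A4)))))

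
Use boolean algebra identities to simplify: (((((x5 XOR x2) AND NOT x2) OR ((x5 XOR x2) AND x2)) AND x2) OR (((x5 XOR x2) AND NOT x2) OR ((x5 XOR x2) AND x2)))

By absorption (E OR (E AND v) = E) then distribution ((E AND v) OR (E AND NOT v) = E):
= (x5 XOR x2)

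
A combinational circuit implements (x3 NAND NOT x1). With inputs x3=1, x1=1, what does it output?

Substituting: (1 NAND NOT 1)
= 1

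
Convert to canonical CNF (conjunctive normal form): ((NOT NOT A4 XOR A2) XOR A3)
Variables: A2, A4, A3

(A2 OR A4 OR A3) AND (A2 OR NOT A4 OR NOT A3) AND (NOT A2 OR A4 OR NOT A3) AND (NOT A2 OR NOT A4 OR A3)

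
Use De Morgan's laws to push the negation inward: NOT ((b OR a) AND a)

NOT (b OR a) OR NOT a
De Morgan's: NOT(AND of terms) = OR of negations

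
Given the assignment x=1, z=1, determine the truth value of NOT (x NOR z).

Substituting: NOT (1 NOR 1)
= 1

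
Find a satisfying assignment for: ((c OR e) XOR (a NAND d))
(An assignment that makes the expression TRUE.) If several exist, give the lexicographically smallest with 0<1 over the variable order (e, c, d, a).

e=0, c=0, d=0, a=0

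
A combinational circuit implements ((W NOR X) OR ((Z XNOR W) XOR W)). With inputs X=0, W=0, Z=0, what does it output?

Substituting: ((0 NOR 0) OR ((0 XNOR 0) XOR 0))
= 1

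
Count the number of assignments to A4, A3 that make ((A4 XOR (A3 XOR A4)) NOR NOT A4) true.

Satisfying assignments: (1,0)
Count: 1 out of 4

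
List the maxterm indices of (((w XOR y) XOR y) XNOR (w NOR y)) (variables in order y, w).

ΠM(0, 1, 3) = (y OR w) AND (y OR NOT w) AND (NOT y OR NOT w)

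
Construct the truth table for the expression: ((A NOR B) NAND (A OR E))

B | A | E | Output
------------------
0 | 0 | 0 | 1
0 | 0 | 1 | 0
0 | 1 | 0 | 1
0 | 1 | 1 | 1
1 | 0 | 0 | 1
1 | 0 | 1 | 1
1 | 1 | 0 | 1
1 | 1 | 1 | 1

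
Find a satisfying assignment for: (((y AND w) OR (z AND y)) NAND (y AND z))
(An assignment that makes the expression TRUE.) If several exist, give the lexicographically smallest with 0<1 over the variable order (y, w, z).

y=0, w=0, z=0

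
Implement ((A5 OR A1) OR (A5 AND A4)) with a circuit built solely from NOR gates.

((((A5 NOR A1) NOR (A5 NOR A1)) NOR ((A5 NOR A5) NOR (A4 NOR A4))) NOR (((A5 NOR A1) NOR (A5 NOR A1)) NOR ((A5 NOR A5) NOR (A4 NOR A4))))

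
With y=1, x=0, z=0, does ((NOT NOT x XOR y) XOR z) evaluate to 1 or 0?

Substituting: ((NOT NOT 0 XOR 1) XOR 0)
= 1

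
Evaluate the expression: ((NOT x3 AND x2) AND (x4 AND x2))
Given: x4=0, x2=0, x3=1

Substituting: ((NOT 1 AND 0) AND (0 AND 0))
= 0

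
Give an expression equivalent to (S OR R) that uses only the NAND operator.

((S NAND S) NAND (R NAND R))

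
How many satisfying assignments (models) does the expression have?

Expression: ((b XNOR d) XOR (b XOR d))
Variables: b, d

Satisfying assignments: (0,0), (0,1), (1,0), (1,1)
Count: 4 out of 4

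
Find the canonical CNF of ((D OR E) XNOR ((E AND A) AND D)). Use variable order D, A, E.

(D OR A OR NOT E) AND (D OR NOT A OR NOT E) AND (NOT D OR A OR E) AND (NOT D OR A OR NOT E) AND (NOT D OR NOT A OR E)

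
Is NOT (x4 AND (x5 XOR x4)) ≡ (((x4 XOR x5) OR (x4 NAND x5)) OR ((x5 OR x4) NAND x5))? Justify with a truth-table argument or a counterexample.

No. Counterexample: with x5=0, x4=1, Expression 1 = 0 but Expression 2 = 1.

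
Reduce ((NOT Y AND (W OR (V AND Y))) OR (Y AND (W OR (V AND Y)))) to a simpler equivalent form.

By distribution ((E AND v) OR (E AND NOT v) = E):
= (W OR (V AND Y))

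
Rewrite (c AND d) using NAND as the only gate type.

((c NAND d) NAND (c NAND d))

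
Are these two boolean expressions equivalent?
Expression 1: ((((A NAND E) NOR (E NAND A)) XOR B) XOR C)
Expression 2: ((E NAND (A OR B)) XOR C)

No. Counterexample: with B=0, C=0, E=0, A=0, Expression 1 = 0 but Expression 2 = 1.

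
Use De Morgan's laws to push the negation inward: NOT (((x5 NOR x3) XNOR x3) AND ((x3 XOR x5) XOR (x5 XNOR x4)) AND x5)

NOT ((x5 NOR x3) XNOR x3) OR NOT ((x3 XOR x5) XOR (x5 XNOR x4)) OR NOT x5
De Morgan's: NOT(AND of terms) = OR of negations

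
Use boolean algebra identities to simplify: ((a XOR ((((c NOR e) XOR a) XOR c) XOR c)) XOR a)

By XOR self-cancellation ((E XOR v) XOR v = E) then XOR self-cancellation ((E XOR v) XOR v = E):
= ((c NOR e) XOR a)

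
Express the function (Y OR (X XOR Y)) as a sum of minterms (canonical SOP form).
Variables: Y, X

Σm(1, 2, 3) = (NOT Y AND X) OR (Y AND NOT X) OR (Y AND X)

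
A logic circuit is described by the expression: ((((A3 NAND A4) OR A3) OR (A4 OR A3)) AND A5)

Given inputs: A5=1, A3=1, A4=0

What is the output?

Substituting: ((((1 NAND 0) OR 1) OR (0 OR 1)) AND 1)
= 1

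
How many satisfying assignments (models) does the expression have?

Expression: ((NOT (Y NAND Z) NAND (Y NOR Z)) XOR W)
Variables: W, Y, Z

Satisfying assignments: (0,0,0), (0,0,1), (0,1,0), (0,1,1)
Count: 4 out of 8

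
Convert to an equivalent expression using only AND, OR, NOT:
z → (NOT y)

NOT z OR (NOT y)
(Implication elimination: A → B = NOT A OR B)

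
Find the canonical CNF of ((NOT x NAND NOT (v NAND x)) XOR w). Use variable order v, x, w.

(v OR x OR NOT w) AND (v OR NOT x OR NOT w) AND (NOT v OR x OR NOT w) AND (NOT v OR NOT x OR NOT w)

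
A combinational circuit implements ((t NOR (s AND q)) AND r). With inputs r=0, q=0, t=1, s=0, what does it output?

Substituting: ((1 NOR (0 AND 0)) AND 0)
= 0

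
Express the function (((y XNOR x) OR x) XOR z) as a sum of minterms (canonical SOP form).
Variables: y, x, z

Σm(0, 2, 5, 6) = (NOT y AND NOT x AND NOT z) OR (NOT y AND x AND NOT z) OR (y AND NOT x AND z) OR (y AND x AND NOT z)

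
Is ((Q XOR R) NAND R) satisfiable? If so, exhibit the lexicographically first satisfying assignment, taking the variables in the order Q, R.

Q=0, R=0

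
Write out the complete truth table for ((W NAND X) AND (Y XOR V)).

V | Y | W | X | Output
----------------------
0 | 0 | 0 | 0 | 0
0 | 0 | 0 | 1 | 0
0 | 0 | 1 | 0 | 0
0 | 0 | 1 | 1 | 0
0 | 1 | 0 | 0 | 1
0 | 1 | 0 | 1 | 1
0 | 1 | 1 | 0 | 1
0 | 1 | 1 | 1 | 0
1 | 0 | 0 | 0 | 1
1 | 0 | 0 | 1 | 1
1 | 0 | 1 | 0 | 1
1 | 0 | 1 | 1 | 0
1 | 1 | 0 | 0 | 0
1 | 1 | 0 | 1 | 0
1 | 1 | 1 | 0 | 0
1 | 1 | 1 | 1 | 0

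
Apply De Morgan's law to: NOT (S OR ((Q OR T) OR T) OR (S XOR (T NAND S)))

NOT S AND NOT ((Q OR T) OR T) AND NOT (S XOR (T NAND S))
De Morgan's: NOT(OR of terms) = AND of negations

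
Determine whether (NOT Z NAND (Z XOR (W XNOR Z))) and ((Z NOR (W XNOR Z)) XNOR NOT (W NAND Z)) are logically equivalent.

No. Counterexample: with W=0, Z=0, Expression 1 = 0 but Expression 2 = 1.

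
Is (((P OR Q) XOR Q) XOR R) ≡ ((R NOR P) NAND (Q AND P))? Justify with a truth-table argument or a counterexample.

No. Counterexample: with R=0, P=0, Q=0, Expression 1 = 0 but Expression 2 = 1.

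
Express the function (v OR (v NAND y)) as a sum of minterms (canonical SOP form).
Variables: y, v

Σm(0, 1, 2, 3) = (NOT y AND NOT v) OR (NOT y AND v) OR (y AND NOT v) OR (y AND v)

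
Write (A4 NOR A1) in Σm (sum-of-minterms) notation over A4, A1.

Σm(0) = (NOT A4 AND NOT A1)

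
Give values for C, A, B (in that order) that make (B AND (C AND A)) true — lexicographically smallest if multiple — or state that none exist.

C=1, A=1, B=1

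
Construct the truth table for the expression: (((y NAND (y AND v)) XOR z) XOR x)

v | z | x | y | Output
----------------------
0 | 0 | 0 | 0 | 1
0 | 0 | 0 | 1 | 1
0 | 0 | 1 | 0 | 0
0 | 0 | 1 | 1 | 0
0 | 1 | 0 | 0 | 0
0 | 1 | 0 | 1 | 0
0 | 1 | 1 | 0 | 1
0 | 1 | 1 | 1 | 1
1 | 0 | 0 | 0 | 1
1 | 0 | 0 | 1 | 0
1 | 0 | 1 | 0 | 0
1 | 0 | 1 | 1 | 1
1 | 1 | 0 | 0 | 0
1 | 1 | 0 | 1 | 1
1 | 1 | 1 | 0 | 1
1 | 1 | 1 | 1 | 0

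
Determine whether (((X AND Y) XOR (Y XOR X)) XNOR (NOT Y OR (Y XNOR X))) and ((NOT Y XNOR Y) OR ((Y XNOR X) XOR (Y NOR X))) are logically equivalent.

No. Counterexample: with Y=0, X=1, Expression 1 = 1 but Expression 2 = 0.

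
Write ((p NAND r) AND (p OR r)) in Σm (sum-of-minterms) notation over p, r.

Σm(1, 2) = (NOT p AND r) OR (p AND NOT r)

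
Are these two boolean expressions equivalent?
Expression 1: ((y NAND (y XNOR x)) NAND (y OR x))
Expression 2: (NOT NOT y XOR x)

No. Counterexample: with y=0, x=0, Expression 1 = 1 but Expression 2 = 0.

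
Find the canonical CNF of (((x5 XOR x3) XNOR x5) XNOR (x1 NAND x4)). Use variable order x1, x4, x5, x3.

(x1 OR x4 OR x5 OR NOT x3) AND (x1 OR x4 OR NOT x5 OR NOT x3) AND (x1 OR NOT x4 OR x5 OR NOT x3) AND (x1 OR NOT x4 OR NOT x5 OR NOT x3) AND (NOT x1 OR x4 OR x5 OR NOT x3) AND (NOT x1 OR x4 OR NOT x5 OR NOT x3) AND (NOT x1 OR NOT x4 OR x5 OR x3) AND (NOT x1 OR NOT x4 OR NOT x5 OR x3)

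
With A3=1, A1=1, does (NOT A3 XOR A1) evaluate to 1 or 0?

Substituting: (NOT 1 XOR 1)
= 1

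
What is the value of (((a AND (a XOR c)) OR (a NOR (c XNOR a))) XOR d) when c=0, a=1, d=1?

Substituting: (((1 AND (1 XOR 0)) OR (1 NOR (0 XNOR 1))) XOR 1)
= 0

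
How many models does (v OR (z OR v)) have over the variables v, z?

Satisfying assignments: (0,1), (1,0), (1,1)
Count: 3 out of 4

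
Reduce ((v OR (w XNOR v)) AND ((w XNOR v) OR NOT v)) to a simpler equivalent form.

By distribution ((E OR v) AND (E OR NOT v) = E):
= (w XNOR v)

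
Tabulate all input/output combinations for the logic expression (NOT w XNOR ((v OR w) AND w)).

v | w | Output
--------------
0 | 0 | 0
0 | 1 | 0
1 | 0 | 0
1 | 1 | 0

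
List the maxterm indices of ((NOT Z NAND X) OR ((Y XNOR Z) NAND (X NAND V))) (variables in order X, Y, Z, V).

ΠM(8) = (NOT X OR Y OR Z OR V)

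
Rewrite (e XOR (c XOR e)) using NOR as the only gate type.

((((e NOR ((((c NOR e) NOR (c NOR e)) NOR ((c NOR e) NOR (c NOR e))) NOR ((((c NOR c) NOR (e NOR e)) NOR ((c NOR c) NOR (e NOR e))) NOR (((c NOR c) NOR (e NOR e)) NOR ((c NOR c) NOR (e NOR e)))))) NOR (e NOR ((((c NOR e) NOR (c NOR e)) NOR ((c NOR e) NOR (c NOR e))) NOR ((((c NOR c) NOR (e NOR e)) NOR ((c NOR c) NOR (e NOR e))) NOR (((c NOR c) NOR (e NOR e)) NOR ((c NOR c) NOR (e NOR e))))))) NOR ((e NOR ((((c NOR e) NOR (c NOR e)) NOR ((c NOR e) NOR (c NOR e))) NOR ((((c NOR c) NOR (e NOR e)) NOR ((c NOR c) NOR (e NOR e))) NOR (((c NOR c) NOR (e NOR e)) NOR ((c NOR c) NOR (e NOR e)))))) NOR (e NOR ((((c NOR e) NOR (c NOR e)) NOR ((c NOR e) NOR (c NOR e))) NOR ((((c NOR c) NOR (e NOR e)) NOR ((c NOR c) NOR (e NOR e))) NOR (((c NOR c) NOR (e NOR e)) NOR ((c NOR c) NOR (e NOR e)))))))) NOR ((((e NOR e) NOR (((((c NOR e) NOR (c NOR e)) NOR ((c NOR e) NOR (c NOR e))) NOR ((((c NOR c) NOR (e NOR e)) NOR ((c NOR c) NOR (e NOR e))) NOR (((c NOR c) NOR (e NOR e)) NOR ((c NOR c) NOR (e NOR e))))) NOR ((((c NOR e) NOR (c NOR e)) NOR ((c NOR e) NOR (c NOR e))) NOR ((((c NOR c) NOR (e NOR e)) NOR ((c NOR c) NOR (e NOR e))) NOR (((c NOR c) NOR (e NOR e)) NOR ((c NOR c) NOR (e NOR e))))))) NOR ((e NOR e) NOR (((((c NOR e) NOR (c NOR e)) NOR ((c NOR e) NOR (c NOR e))) NOR ((((c NOR c) NOR (e NOR e)) NOR ((c NOR c) NOR (e NOR e))) NOR (((c NOR c) NOR (e NOR e)) NOR ((c NOR c) NOR (e NOR e))))) NOR ((((c NOR e) NOR (c NOR e)) NOR ((c NOR e) NOR (c NOR e))) NOR ((((c NOR c) NOR (e NOR e)) NOR ((c NOR c) NOR (e NOR e))) NOR (((c NOR c) NOR (e NOR e)) NOR ((c NOR c) NOR (e NOR e)))))))) NOR (((e NOR e) NOR (((((c NOR e) NOR (c NOR e)) NOR ((c NOR e) NOR (c NOR e))) NOR ((((c NOR c) NOR (e NOR e)) NOR ((c NOR c) NOR (e NOR e))) NOR (((c NOR c) NOR (e NOR e)) NOR ((c NOR c) NOR (e NOR e))))) NOR ((((c NOR e) NOR (c NOR e)) NOR ((c NOR e) NOR (c NOR e))) NOR ((((c NOR c) NOR (e NOR e)) NOR ((c NOR c) NOR (e NOR e))) NOR (((c NOR c) NOR (e NOR e)) NOR ((c NOR c) NOR (e NOR e))))))) NOR ((e NOR e) NOR (((((c NOR e) NOR (c NOR e)) NOR ((c NOR e) NOR (c NOR e))) NOR ((((c NOR c) NOR (e NOR e)) NOR ((c NOR c) NOR (e NOR e))) NOR (((c NOR c) NOR (e NOR e)) NOR ((c NOR c) NOR (e NOR e))))) NOR ((((c NOR e) NOR (c NOR e)) NOR ((c NOR e) NOR (c NOR e))) NOR ((((c NOR c) NOR (e NOR e)) NOR ((c NOR c) NOR (e NOR e))) NOR (((c NOR c) NOR (e NOR e)) NOR ((c NOR c) NOR (e NOR e))))))))))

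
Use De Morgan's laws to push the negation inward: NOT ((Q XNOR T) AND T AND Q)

NOT (Q XNOR T) OR NOT T OR NOT Q
De Morgan's: NOT(AND of terms) = OR of negations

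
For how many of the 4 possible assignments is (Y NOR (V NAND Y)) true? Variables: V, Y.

No assignment satisfies the expression.
Count: 0 out of 4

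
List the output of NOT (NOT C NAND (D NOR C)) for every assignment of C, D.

C | D | Output
--------------
0 | 0 | 1
0 | 1 | 0
1 | 0 | 0
1 | 1 | 0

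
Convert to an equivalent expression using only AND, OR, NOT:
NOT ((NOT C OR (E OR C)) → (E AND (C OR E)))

(NOT C OR (E OR C)) AND NOT (E AND (C OR E))
(Negated implication: NOT(A → B) = A AND NOT B)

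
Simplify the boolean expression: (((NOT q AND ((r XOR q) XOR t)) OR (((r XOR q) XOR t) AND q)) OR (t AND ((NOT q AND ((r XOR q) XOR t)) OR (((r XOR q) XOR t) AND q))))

By absorption (E OR (E AND v) = E) then distribution ((E AND v) OR (E AND NOT v) = E):
= ((r XOR q) XOR t)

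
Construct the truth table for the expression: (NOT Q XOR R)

R | Q | Output
--------------
0 | 0 | 1
0 | 1 | 0
1 | 0 | 0
1 | 1 | 1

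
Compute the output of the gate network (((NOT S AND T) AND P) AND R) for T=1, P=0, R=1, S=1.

Substituting: (((NOT 1 AND 1) AND 0) AND 1)
= 0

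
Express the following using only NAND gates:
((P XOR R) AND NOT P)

((((P NAND (P NAND R)) NAND (R NAND (P NAND R))) NAND (P NAND P)) NAND (((P NAND (P NAND R)) NAND (R NAND (P NAND R))) NAND (P NAND P)))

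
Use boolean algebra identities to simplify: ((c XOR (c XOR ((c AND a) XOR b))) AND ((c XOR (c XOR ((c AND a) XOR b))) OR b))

By absorption (E AND (E OR v) = E) then XOR self-cancellation ((E XOR v) XOR v = E):
= ((c AND a) XOR b)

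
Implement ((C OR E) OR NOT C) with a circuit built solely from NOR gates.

((((C NOR E) NOR (C NOR E)) NOR (C NOR C)) NOR (((C NOR E) NOR (C NOR E)) NOR (C NOR C)))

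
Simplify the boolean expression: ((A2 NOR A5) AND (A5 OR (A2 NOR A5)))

By absorption (E AND (E OR v) = E):
= (A2 NOR A5)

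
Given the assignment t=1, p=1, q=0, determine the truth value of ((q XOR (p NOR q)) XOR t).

Substituting: ((0 XOR (1 NOR 0)) XOR 1)
= 1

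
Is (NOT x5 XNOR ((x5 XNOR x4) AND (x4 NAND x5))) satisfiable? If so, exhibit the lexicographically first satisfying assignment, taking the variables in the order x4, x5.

x4=0, x5=0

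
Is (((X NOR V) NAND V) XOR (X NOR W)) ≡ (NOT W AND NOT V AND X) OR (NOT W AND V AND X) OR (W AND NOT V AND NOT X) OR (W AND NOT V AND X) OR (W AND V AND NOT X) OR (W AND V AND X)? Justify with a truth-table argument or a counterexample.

Yes, they are equivalent — the two output columns agree on all 8 assignments:
W | V | X | Expression 1 | Expression 2
---------------------------------------
0 | 0 | 0 | 0 | 0
0 | 0 | 1 | 1 | 1
0 | 1 | 0 | 0 | 0
0 | 1 | 1 | 1 | 1
1 | 0 | 0 | 1 | 1
1 | 0 | 1 | 1 | 1
1 | 1 | 0 | 1 | 1
1 | 1 | 1 | 1 | 1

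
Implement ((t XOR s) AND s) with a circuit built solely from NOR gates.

((((((t NOR s) NOR (t NOR s)) NOR ((t NOR s) NOR (t NOR s))) NOR ((((t NOR t) NOR (s NOR s)) NOR ((t NOR t) NOR (s NOR s))) NOR (((t NOR t) NOR (s NOR s)) NOR ((t NOR t) NOR (s NOR s))))) NOR ((((t NOR s) NOR (t NOR s)) NOR ((t NOR s) NOR (t NOR s))) NOR ((((t NOR t) NOR (s NOR s)) NOR ((t NOR t) NOR (s NOR s))) NOR (((t NOR t) NOR (s NOR s)) NOR ((t NOR t) NOR (s NOR s)))))) NOR (s NOR s))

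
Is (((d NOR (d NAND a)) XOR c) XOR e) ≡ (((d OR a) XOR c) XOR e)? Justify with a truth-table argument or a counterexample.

No. Counterexample: with d=0, c=0, e=0, a=1, Expression 1 = 0 but Expression 2 = 1.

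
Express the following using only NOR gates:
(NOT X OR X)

(((X NOR X) NOR X) NOR ((X NOR X) NOR X))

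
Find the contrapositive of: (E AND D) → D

Contrapositive: NOT D → NOT (E AND D)
Note: A statement and its contrapositive are logically equivalent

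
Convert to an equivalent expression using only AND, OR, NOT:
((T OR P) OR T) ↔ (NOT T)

(((T OR P) OR T) AND (NOT T)) OR (NOT ((T OR P) OR T) AND T)
(Biconditional = both true or both false)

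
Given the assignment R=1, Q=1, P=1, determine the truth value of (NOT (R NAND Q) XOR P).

Substituting: (NOT (1 NAND 1) XOR 1)
= 0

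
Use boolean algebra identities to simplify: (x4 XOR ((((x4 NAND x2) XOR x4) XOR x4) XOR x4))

By XOR self-cancellation ((E XOR v) XOR v = E) then XOR self-cancellation ((E XOR v) XOR v = E):
= (x4 NAND x2)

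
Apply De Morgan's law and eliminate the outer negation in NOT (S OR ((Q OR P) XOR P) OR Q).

NOT S AND NOT ((Q OR P) XOR P) AND NOT Q
De Morgan's: NOT(OR of terms) = AND of negations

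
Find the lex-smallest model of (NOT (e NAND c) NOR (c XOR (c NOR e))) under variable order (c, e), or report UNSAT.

c=0, e=1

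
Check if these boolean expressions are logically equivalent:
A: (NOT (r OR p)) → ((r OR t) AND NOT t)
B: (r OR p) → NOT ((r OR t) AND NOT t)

No, Inverse is not equivalent to original (counterexample: t=0, r=0, p=0)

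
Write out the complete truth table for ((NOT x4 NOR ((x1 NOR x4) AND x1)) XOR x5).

x1 | x5 | x4 | Output
---------------------
0 | 0 | 0 | 0
0 | 0 | 1 | 1
0 | 1 | 0 | 1
0 | 1 | 1 | 0
1 | 0 | 0 | 0
1 | 0 | 1 | 1
1 | 1 | 0 | 1
1 | 1 | 1 | 0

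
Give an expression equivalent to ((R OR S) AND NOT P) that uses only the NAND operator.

((((R NAND R) NAND (S NAND S)) NAND (P NAND P)) NAND (((R NAND R) NAND (S NAND S)) NAND (P NAND P)))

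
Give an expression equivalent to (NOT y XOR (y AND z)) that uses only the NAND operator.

(((y NAND y) NAND ((y NAND y) NAND ((y NAND z) NAND (y NAND z)))) NAND (((y NAND z) NAND (y NAND z)) NAND ((y NAND y) NAND ((y NAND z) NAND (y NAND z)))))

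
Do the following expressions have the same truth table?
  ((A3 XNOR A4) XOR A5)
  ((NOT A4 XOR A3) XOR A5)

Yes, they are equivalent — the two output columns agree on all 8 assignments:
A3 | A4 | A5 | Expression 1 | Expression 2
------------------------------------------
0 | 0 | 0 | 1 | 1
0 | 0 | 1 | 0 | 0
0 | 1 | 0 | 0 | 0
0 | 1 | 1 | 1 | 1
1 | 0 | 0 | 0 | 0
1 | 0 | 1 | 1 | 1
1 | 1 | 0 | 1 | 1
1 | 1 | 1 | 0 | 0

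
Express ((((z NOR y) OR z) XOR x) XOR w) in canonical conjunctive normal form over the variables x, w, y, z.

(x OR w OR NOT y OR z) AND (x OR NOT w OR y OR z) AND (x OR NOT w OR y OR NOT z) AND (x OR NOT w OR NOT y OR NOT z) AND (NOT x OR w OR y OR z) AND (NOT x OR w OR y OR NOT z) AND (NOT x OR w OR NOT y OR NOT z) AND (NOT x OR NOT w OR NOT y OR z)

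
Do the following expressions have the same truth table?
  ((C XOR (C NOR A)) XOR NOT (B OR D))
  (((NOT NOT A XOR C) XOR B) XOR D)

No. Counterexample: with A=0, C=0, B=1, D=1, Expression 1 = 1 but Expression 2 = 0.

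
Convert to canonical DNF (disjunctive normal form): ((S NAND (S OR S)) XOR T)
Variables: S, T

(NOT S AND NOT T) OR (S AND T)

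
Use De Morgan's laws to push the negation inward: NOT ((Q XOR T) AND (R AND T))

NOT (Q XOR T) OR NOT (R AND T)
De Morgan's: NOT(AND of terms) = OR of negations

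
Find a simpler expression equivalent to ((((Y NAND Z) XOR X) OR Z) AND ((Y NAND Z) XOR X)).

By absorption (E AND (E OR v) = E):
= ((Y NAND Z) XOR X)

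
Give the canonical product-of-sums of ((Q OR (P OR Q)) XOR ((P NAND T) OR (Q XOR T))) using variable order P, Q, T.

ΠM(2, 3, 4, 5, 6) = (P OR NOT Q OR T) AND (P OR NOT Q OR NOT T) AND (NOT P OR Q OR T) AND (NOT P OR Q OR NOT T) AND (NOT P OR NOT Q OR T)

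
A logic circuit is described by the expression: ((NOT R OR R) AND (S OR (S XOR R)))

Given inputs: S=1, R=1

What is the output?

Substituting: ((NOT 1 OR 1) AND (1 OR (1 XOR 1)))
= 1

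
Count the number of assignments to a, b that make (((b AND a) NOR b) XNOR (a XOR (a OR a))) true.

Satisfying assignments: (0,1), (1,1)
Count: 2 out of 4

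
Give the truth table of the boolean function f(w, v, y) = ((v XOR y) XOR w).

w | v | y | Output
------------------
0 | 0 | 0 | 0
0 | 0 | 1 | 1
0 | 1 | 0 | 1
0 | 1 | 1 | 0
1 | 0 | 0 | 1
1 | 0 | 1 | 0
1 | 1 | 0 | 0
1 | 1 | 1 | 1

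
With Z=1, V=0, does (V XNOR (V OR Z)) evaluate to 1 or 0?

Substituting: (0 XNOR (0 OR 1))
= 0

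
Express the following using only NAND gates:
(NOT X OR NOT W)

(((X NAND X) NAND (X NAND X)) NAND ((W NAND W) NAND (W NAND W)))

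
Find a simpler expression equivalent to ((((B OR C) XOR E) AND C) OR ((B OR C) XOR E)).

By absorption (E OR (E AND v) = E):
= ((B OR C) XOR E)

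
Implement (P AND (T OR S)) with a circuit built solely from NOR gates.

((P NOR P) NOR (((T NOR S) NOR (T NOR S)) NOR ((T NOR S) NOR (T NOR S))))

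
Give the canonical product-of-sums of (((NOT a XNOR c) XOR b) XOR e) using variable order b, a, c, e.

ΠM(0, 3, 5, 6, 9, 10, 12, 15) = (b OR a OR c OR e) AND (b OR a OR NOT c OR NOT e) AND (b OR NOT a OR c OR NOT e) AND (b OR NOT a OR NOT c OR e) AND (NOT b OR a OR c OR NOT e) AND (NOT b OR a OR NOT c OR e) AND (NOT b OR NOT a OR c OR e) AND (NOT b OR NOT a OR NOT c OR NOT e)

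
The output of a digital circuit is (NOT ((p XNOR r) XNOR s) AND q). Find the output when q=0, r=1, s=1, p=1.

Substituting: (NOT ((1 XNOR 1) XNOR 1) AND 0)
= 0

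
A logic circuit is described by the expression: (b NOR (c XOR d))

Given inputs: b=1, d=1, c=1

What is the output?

Substituting: (1 NOR (1 XOR 1))
= 0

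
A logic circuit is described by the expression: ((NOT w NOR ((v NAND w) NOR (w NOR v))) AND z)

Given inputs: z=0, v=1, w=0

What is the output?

Substituting: ((NOT 0 NOR ((1 NAND 0) NOR (0 NOR 1))) AND 0)
= 0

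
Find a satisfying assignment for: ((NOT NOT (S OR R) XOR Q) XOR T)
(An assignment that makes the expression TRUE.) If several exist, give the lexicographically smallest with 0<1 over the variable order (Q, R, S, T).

Q=0, R=0, S=0, T=1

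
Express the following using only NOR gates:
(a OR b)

((a NOR b) NOR (a NOR b))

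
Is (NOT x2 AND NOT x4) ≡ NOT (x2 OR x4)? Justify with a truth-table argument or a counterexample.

Yes, they are equivalent — the two output columns agree on all 4 assignments:
x2 | x4 | Expression 1 | Expression 2
-------------------------------------
0 | 0 | 1 | 1
0 | 1 | 0 | 0
1 | 0 | 0 | 0
1 | 1 | 0 | 0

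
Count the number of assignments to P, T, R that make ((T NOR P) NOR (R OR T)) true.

Satisfying assignments: (1,0,0)
Count: 1 out of 8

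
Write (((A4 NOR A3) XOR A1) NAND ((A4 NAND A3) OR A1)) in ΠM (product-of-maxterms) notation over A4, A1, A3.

ΠM(0, 3, 6, 7) = (A4 OR A1 OR A3) AND (A4 OR NOT A1 OR NOT A3) AND (NOT A4 OR NOT A1 OR A3) AND (NOT A4 OR NOT A1 OR NOT A3)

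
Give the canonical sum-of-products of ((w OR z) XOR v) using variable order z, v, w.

Σm(1, 2, 4, 5) = (NOT z AND NOT v AND w) OR (NOT z AND v AND NOT w) OR (z AND NOT v AND NOT w) OR (z AND NOT v AND w)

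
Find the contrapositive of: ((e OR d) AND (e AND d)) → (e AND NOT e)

Contrapositive: NOT (e AND NOT e) → NOT ((e OR d) AND (e AND d))
Note: A statement and its contrapositive are logically equivalent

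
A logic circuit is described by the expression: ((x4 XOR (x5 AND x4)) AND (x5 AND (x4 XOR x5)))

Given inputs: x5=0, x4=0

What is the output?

Substituting: ((0 XOR (0 AND 0)) AND (0 AND (0 XOR 0)))
= 0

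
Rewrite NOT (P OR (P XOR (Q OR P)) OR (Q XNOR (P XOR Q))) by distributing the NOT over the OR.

NOT P AND NOT (P XOR (Q OR P)) AND NOT (Q XNOR (P XOR Q))
De Morgan's: NOT(OR of terms) = AND of negations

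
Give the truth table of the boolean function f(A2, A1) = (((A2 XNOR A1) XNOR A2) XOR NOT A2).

A2 | A1 | Output
----------------
0 | 0 | 1
0 | 1 | 0
1 | 0 | 0
1 | 1 | 1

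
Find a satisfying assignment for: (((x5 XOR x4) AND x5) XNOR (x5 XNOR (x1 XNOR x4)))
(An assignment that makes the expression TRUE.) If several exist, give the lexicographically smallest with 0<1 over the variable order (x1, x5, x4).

x1=0, x5=0, x4=0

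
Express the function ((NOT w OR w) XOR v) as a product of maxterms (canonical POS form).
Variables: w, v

ΠM(1, 3) = (w OR NOT v) AND (NOT w OR NOT v)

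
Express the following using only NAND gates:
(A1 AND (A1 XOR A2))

((A1 NAND ((A1 NAND (A1 NAND A2)) NAND (A2 NAND (A1 NAND A2)))) NAND (A1 NAND ((A1 NAND (A1 NAND A2)) NAND (A2 NAND (A1 NAND A2)))))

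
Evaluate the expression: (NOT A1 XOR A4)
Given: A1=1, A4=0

Substituting: (NOT 1 XOR 0)
= 0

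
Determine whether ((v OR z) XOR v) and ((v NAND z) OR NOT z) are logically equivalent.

No. Counterexample: with z=0, v=0, Expression 1 = 0 but Expression 2 = 1.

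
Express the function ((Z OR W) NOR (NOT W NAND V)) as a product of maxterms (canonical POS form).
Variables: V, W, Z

ΠM(0, 1, 2, 3, 5, 6, 7) = (V OR W OR Z) AND (V OR W OR NOT Z) AND (V OR NOT W OR Z) AND (V OR NOT W OR NOT Z) AND (NOT V OR W OR NOT Z) AND (NOT V OR NOT W OR Z) AND (NOT V OR NOT W OR NOT Z)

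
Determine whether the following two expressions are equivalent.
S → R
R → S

No, Converse is not equivalent to original (counterexample: P=0, S=0, R=1)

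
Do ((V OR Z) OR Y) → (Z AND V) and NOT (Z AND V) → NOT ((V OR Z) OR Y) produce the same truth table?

Yes, Contrapositive is always equivalent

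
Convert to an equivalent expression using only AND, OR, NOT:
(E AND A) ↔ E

((E AND A) AND E) OR (NOT (E AND A) AND NOT E)
(Biconditional = both true or both false)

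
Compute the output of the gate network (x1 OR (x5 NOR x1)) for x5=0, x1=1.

Substituting: (1 OR (0 NOR 1))
= 1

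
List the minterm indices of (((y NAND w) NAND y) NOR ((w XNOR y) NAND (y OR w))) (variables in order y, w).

Σm() = FALSE (no minterms)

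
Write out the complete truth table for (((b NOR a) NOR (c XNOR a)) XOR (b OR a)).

b | c | a | Output
------------------
0 | 0 | 0 | 0
0 | 0 | 1 | 0
0 | 1 | 0 | 0
0 | 1 | 1 | 1
1 | 0 | 0 | 1
1 | 0 | 1 | 0
1 | 1 | 0 | 0
1 | 1 | 1 | 1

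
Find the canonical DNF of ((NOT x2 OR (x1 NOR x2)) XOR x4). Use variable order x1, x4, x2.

(NOT x1 AND NOT x4 AND NOT x2) OR (NOT x1 AND x4 AND x2) OR (x1 AND NOT x4 AND NOT x2) OR (x1 AND x4 AND x2)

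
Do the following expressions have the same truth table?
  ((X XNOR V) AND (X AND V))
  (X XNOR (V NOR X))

No. Counterexample: with V=1, X=0, Expression 1 = 0 but Expression 2 = 1.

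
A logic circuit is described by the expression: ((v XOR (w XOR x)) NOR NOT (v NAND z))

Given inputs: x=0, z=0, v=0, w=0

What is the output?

Substituting: ((0 XOR (0 XOR 0)) NOR NOT (0 NAND 0))
= 1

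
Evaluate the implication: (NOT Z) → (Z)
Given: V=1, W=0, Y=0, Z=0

Antecedent (NOT Z) = 1; consequent (Z) = 0.
1 → 0 = 0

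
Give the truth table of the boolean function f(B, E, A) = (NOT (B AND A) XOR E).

B | E | A | Output
------------------
0 | 0 | 0 | 1
0 | 0 | 1 | 1
0 | 1 | 0 | 0
0 | 1 | 1 | 0
1 | 0 | 0 | 1
1 | 0 | 1 | 0
1 | 1 | 0 | 0
1 | 1 | 1 | 1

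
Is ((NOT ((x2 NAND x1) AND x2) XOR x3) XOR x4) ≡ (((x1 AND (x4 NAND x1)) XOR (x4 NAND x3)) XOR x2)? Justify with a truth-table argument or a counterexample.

No. Counterexample: with x2=0, x3=0, x1=0, x4=1, Expression 1 = 0 but Expression 2 = 1.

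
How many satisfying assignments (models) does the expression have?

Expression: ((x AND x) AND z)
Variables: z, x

Satisfying assignments: (1,1)
Count: 1 out of 4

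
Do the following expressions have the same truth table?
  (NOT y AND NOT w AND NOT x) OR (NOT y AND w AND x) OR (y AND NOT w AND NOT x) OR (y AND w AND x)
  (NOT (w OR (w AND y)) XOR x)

Yes, they are equivalent — the two output columns agree on all 8 assignments:
y | w | x | Expression 1 | Expression 2
---------------------------------------
0 | 0 | 0 | 1 | 1
0 | 0 | 1 | 0 | 0
0 | 1 | 0 | 0 | 0
0 | 1 | 1 | 1 | 1
1 | 0 | 0 | 1 | 1
1 | 0 | 1 | 0 | 0
1 | 1 | 0 | 0 | 0
1 | 1 | 1 | 1 | 1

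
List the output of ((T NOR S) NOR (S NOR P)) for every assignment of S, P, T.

S | P | T | Output
------------------
0 | 0 | 0 | 0
0 | 0 | 1 | 0
0 | 1 | 0 | 0
0 | 1 | 1 | 1
1 | 0 | 0 | 1
1 | 0 | 1 | 1
1 | 1 | 0 | 1
1 | 1 | 1 | 1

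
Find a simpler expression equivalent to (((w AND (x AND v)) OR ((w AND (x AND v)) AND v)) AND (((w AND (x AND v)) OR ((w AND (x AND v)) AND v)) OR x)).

By absorption (E AND (E OR v) = E) then absorption (E OR (E AND v) = E):
= (w AND (x AND v))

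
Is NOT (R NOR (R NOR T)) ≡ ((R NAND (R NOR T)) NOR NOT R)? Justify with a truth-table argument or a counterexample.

No. Counterexample: with R=0, T=0, Expression 1 = 1 but Expression 2 = 0.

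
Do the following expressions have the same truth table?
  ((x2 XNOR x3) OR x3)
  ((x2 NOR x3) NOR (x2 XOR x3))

No. Counterexample: with x3=0, x2=0, Expression 1 = 1 but Expression 2 = 0.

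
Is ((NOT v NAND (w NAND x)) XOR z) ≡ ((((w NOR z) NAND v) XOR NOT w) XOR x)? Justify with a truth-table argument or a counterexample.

No. Counterexample: with w=0, x=0, v=0, z=1, Expression 1 = 1 but Expression 2 = 0.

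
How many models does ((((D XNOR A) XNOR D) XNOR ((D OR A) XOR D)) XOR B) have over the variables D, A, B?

Satisfying assignments: (0,0,0), (0,1,0), (1,0,0), (1,1,1)
Count: 4 out of 8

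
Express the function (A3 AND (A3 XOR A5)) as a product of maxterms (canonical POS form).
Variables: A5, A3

ΠM(0, 2, 3) = (A5 OR A3) AND (NOT A5 OR A3) AND (NOT A5 OR NOT A3)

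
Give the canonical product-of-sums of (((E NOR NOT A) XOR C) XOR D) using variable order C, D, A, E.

ΠM(0, 1, 3, 6, 10, 12, 13, 15) = (C OR D OR A OR E) AND (C OR D OR A OR NOT E) AND (C OR D OR NOT A OR NOT E) AND (C OR NOT D OR NOT A OR E) AND (NOT C OR D OR NOT A OR E) AND (NOT C OR NOT D OR A OR E) AND (NOT C OR NOT D OR A OR NOT E) AND (NOT C OR NOT D OR NOT A OR NOT E)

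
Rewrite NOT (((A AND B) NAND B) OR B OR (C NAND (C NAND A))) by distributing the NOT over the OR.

NOT ((A AND B) NAND B) AND NOT B AND NOT (C NAND (C NAND A))
De Morgan's: NOT(OR of terms) = AND of negations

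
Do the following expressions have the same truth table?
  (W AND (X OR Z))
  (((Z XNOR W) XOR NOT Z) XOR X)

No. Counterexample: with Z=0, W=0, X=1, Expression 1 = 0 but Expression 2 = 1.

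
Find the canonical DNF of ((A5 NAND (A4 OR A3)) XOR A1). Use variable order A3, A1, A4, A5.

(NOT A3 AND NOT A1 AND NOT A4 AND NOT A5) OR (NOT A3 AND NOT A1 AND NOT A4 AND A5) OR (NOT A3 AND NOT A1 AND A4 AND NOT A5) OR (NOT A3 AND A1 AND A4 AND A5) OR (A3 AND NOT A1 AND NOT A4 AND NOT A5) OR (A3 AND NOT A1 AND A4 AND NOT A5) OR (A3 AND A1 AND NOT A4 AND A5) OR (A3 AND A1 AND A4 AND A5)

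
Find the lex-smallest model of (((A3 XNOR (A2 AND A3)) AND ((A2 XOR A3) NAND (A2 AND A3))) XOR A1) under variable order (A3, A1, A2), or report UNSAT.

A3=0, A1=0, A2=0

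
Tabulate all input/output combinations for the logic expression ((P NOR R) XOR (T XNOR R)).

P | R | T | Output
------------------
0 | 0 | 0 | 0
0 | 0 | 1 | 1
0 | 1 | 0 | 0
0 | 1 | 1 | 1
1 | 0 | 0 | 1
1 | 0 | 1 | 0
1 | 1 | 0 | 0
1 | 1 | 1 | 1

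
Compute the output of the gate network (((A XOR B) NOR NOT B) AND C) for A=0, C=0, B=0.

Substituting: (((0 XOR 0) NOR NOT 0) AND 0)
= 0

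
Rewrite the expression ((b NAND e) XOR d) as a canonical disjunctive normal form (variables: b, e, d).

(NOT b AND NOT e AND NOT d) OR (NOT b AND e AND NOT d) OR (b AND NOT e AND NOT d) OR (b AND e AND d)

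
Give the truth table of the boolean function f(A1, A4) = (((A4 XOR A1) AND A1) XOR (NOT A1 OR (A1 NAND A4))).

A1 | A4 | Output
----------------
0 | 0 | 1
0 | 1 | 1
1 | 0 | 0
1 | 1 | 0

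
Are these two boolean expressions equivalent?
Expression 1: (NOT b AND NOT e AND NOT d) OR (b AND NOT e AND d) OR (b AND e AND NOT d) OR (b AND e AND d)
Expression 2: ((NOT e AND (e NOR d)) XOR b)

Yes, they are equivalent — the two output columns agree on all 8 assignments:
b | e | d | Expression 1 | Expression 2
---------------------------------------
0 | 0 | 0 | 1 | 1
0 | 0 | 1 | 0 | 0
0 | 1 | 0 | 0 | 0
0 | 1 | 1 | 0 | 0
1 | 0 | 0 | 0 | 0
1 | 0 | 1 | 1 | 1
1 | 1 | 0 | 1 | 1
1 | 1 | 1 | 1 | 1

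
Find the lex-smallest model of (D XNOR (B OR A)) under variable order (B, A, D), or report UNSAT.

B=0, A=0, D=0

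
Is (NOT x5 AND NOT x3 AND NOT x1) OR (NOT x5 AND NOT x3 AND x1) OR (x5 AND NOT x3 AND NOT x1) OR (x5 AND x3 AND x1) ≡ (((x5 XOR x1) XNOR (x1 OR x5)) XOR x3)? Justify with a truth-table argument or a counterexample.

Yes, they are equivalent — the two output columns agree on all 8 assignments:
x5 | x3 | x1 | Expression 1 | Expression 2
------------------------------------------
0 | 0 | 0 | 1 | 1
0 | 0 | 1 | 1 | 1
0 | 1 | 0 | 0 | 0
0 | 1 | 1 | 0 | 0
1 | 0 | 0 | 1 | 1
1 | 0 | 1 | 0 | 0
1 | 1 | 0 | 0 | 0
1 | 1 | 1 | 1 | 1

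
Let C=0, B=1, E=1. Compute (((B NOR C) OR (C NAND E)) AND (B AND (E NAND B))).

Substituting: (((1 NOR 0) OR (0 NAND 1)) AND (1 AND (1 NAND 1)))
= 0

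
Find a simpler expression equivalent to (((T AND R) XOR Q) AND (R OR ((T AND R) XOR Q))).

By absorption (E AND (E OR v) = E):
= ((T AND R) XOR Q)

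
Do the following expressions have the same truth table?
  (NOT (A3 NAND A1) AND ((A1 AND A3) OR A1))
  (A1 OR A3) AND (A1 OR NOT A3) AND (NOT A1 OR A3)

Yes, they are equivalent — the two output columns agree on all 4 assignments:
A1 | A3 | Expression 1 | Expression 2
-------------------------------------
0 | 0 | 0 | 0
0 | 1 | 0 | 0
1 | 0 | 0 | 0
1 | 1 | 1 | 1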